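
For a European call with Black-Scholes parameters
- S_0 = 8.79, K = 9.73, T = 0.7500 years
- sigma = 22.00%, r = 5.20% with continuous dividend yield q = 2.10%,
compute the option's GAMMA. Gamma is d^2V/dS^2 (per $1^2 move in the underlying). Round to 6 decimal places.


Answer: Gamma = 0.223074

Derivation:
d1 = -0.3159637762; d2 = -0.5064893650
phi(d1) = 0.3795173037; exp(-qT) = 0.9843733826; exp(-rT) = 0.9617507091
Gamma = exp(-qT) * phi(d1) / (S * sigma * sqrt(T)) = 0.9843733826 * 0.3795173037 / (8.7900 * 0.2200 * 0.8660254038) = 0.223074


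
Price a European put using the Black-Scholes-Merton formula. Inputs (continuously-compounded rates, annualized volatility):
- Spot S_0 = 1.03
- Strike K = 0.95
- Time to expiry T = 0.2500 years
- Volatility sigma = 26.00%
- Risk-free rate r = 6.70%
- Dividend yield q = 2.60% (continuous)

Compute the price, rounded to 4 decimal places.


d1 = (ln(S/K) + (r - q + 0.5*sigma^2) * T) / (sigma * sqrt(T)) = 0.76578536
d2 = d1 - sigma * sqrt(T) = 0.63578536
exp(-rT) = 0.98338950; exp(-qT) = 0.99352108
P = K * exp(-rT) * N(-d2) - S_0 * exp(-qT) * N(-d1)
N(-d1) = 0.22190201; N(-d2) = 0.26245817
P = 0.9500 * 0.98338950 * 0.26245817 - 1.0300 * 0.99352108 * 0.22190201 = 0.0181

Answer: Price = 0.0181


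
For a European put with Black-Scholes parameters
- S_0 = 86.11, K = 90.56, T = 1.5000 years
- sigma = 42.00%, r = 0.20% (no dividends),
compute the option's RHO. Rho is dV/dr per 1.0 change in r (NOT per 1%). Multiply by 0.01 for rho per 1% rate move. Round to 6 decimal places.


Answer: Rho = -86.213318

Derivation:
d1 = 0.1650740964; d2 = -0.3493187496
phi(d1) = 0.3935436610; exp(-qT) = 1.0000000000; exp(-rT) = 0.9970044955
N(-d2) = 0.6365749881
Rho = -K*T*exp(-rT)*N(-d2) = -90.5600 * 1.5000 * 0.9970044955 * 0.6365749881 = -86.213318


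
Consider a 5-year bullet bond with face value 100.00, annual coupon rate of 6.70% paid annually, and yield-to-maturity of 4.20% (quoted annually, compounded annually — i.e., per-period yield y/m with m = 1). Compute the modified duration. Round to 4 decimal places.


Coupon per period c = face * coupon_rate / m = 6.700000
Periods per year m = 1; per-period yield y/m = 0.042000
Number of cashflows N = 5
Cashflows (t years, CF_t, discount factor 1/(1+y/m)^(m*t), PV):
  t = 1.0000: CF_t = 6.700000, DF = 0.959693, PV = 6.429942
  t = 2.0000: CF_t = 6.700000, DF = 0.921010, PV = 6.170770
  t = 3.0000: CF_t = 6.700000, DF = 0.883887, PV = 5.922044
  t = 4.0000: CF_t = 6.700000, DF = 0.848260, PV = 5.683344
  t = 5.0000: CF_t = 106.700000, DF = 0.814069, PV = 86.861200
Price P = sum_t PV_t = 111.067300
First compute Macaulay numerator sum_t t * PV_t:
  t * PV_t at t = 1.0000: 6.429942
  t * PV_t at t = 2.0000: 12.341540
  t * PV_t at t = 3.0000: 17.766133
  t * PV_t at t = 4.0000: 22.733375
  t * PV_t at t = 5.0000: 434.306000
Macaulay duration D = 493.576990 / 111.067300 = 4.443945
Modified duration = D / (1 + y/m) = 4.443945 / (1 + 0.042000) = 4.264823

Answer: Modified duration = 4.2648


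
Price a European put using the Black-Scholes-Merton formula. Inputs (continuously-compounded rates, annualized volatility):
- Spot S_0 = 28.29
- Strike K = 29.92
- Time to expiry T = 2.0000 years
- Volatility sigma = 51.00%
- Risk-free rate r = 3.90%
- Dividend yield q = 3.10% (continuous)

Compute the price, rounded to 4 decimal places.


Answer: Price = 8.1950

Derivation:
d1 = (ln(S/K) + (r - q + 0.5*sigma^2) * T) / (sigma * sqrt(T)) = 0.30513908
d2 = d1 - sigma * sqrt(T) = -0.41610984
exp(-rT) = 0.92496443; exp(-qT) = 0.93988289
P = K * exp(-rT) * N(-d2) - S_0 * exp(-qT) * N(-d1)
N(-d1) = 0.38013011; N(-d2) = 0.66133518
P = 29.9200 * 0.92496443 * 0.66133518 - 28.2900 * 0.93988289 * 0.38013011 = 8.1950


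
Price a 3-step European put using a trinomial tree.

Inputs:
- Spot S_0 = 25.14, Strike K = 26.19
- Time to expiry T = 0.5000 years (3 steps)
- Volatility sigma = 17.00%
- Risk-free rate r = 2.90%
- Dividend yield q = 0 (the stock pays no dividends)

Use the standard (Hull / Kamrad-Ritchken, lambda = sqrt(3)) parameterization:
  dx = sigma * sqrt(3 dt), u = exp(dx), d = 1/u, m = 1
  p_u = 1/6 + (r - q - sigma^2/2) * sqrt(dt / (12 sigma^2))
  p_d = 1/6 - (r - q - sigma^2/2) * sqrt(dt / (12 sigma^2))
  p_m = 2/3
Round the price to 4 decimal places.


dt = T/N = 0.166667; dx = sigma*sqrt(3*dt) = 0.120208
u = exp(dx) = 1.127732; d = 1/u = 0.886736
p_u = 0.176753, p_m = 0.666667, p_d = 0.156580
Discount per step: exp(-r*dt) = 0.995178
Stock lattice S(k, j) with j the centered position index:
  k=0: S(0,+0) = 25.1400
  k=1: S(1,-1) = 22.2925; S(1,+0) = 25.1400; S(1,+1) = 28.3512
  k=2: S(2,-2) = 19.7676; S(2,-1) = 22.2925; S(2,+0) = 25.1400; S(2,+1) = 28.3512; S(2,+2) = 31.9725
  k=3: S(3,-3) = 17.5286; S(3,-2) = 19.7676; S(3,-1) = 22.2925; S(3,+0) = 25.1400; S(3,+1) = 28.3512; S(3,+2) = 31.9725; S(3,+3) = 36.0564
Terminal payoffs V(N, j) = max(K - S_T, 0):
  V(3,-3) = 8.661366; V(3,-2) = 6.422407; V(3,-1) = 3.897461; V(3,+0) = 1.050000; V(3,+1) = 0.000000; V(3,+2) = 0.000000; V(3,+3) = 0.000000
Backward induction: V(k, j) = exp(-r*dt) * [p_u * V(k+1, j+1) + p_m * V(k+1, j) + p_d * V(k+1, j-1)]
  V(2,-2) = exp(-r*dt) * [p_u*3.897461 + p_m*6.422407 + p_d*8.661366] = 6.296185
  V(2,-1) = exp(-r*dt) * [p_u*1.050000 + p_m*3.897461 + p_d*6.422407] = 3.771247
  V(2,+0) = exp(-r*dt) * [p_u*0.000000 + p_m*1.050000 + p_d*3.897461] = 1.303947
  V(2,+1) = exp(-r*dt) * [p_u*0.000000 + p_m*0.000000 + p_d*1.050000] = 0.163616
  V(2,+2) = exp(-r*dt) * [p_u*0.000000 + p_m*0.000000 + p_d*0.000000] = 0.000000
  V(1,-1) = exp(-r*dt) * [p_u*1.303947 + p_m*3.771247 + p_d*6.296185] = 3.712511
  V(1,+0) = exp(-r*dt) * [p_u*0.163616 + p_m*1.303947 + p_d*3.771247] = 1.481541
  V(1,+1) = exp(-r*dt) * [p_u*0.000000 + p_m*0.163616 + p_d*1.303947] = 0.311739
  V(0,+0) = exp(-r*dt) * [p_u*0.311739 + p_m*1.481541 + p_d*3.712511] = 1.616269

Answer: Price = V(0,0) = 1.6163


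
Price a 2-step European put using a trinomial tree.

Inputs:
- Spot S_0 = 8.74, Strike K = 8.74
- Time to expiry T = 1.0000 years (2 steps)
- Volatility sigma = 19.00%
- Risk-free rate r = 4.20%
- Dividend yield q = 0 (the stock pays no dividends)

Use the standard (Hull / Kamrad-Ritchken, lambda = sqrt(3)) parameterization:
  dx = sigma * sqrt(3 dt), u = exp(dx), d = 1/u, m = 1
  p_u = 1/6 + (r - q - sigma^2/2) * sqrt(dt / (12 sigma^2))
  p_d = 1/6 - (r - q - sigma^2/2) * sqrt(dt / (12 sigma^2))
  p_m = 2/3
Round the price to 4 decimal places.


dt = T/N = 0.500000; dx = sigma*sqrt(3*dt) = 0.232702
u = exp(dx) = 1.262005; d = 1/u = 0.792390
p_u = 0.192397, p_m = 0.666667, p_d = 0.140936
Discount per step: exp(-r*dt) = 0.979219
Stock lattice S(k, j) with j the centered position index:
  k=0: S(0,+0) = 8.7400
  k=1: S(1,-1) = 6.9255; S(1,+0) = 8.7400; S(1,+1) = 11.0299
  k=2: S(2,-2) = 5.4877; S(2,-1) = 6.9255; S(2,+0) = 8.7400; S(2,+1) = 11.0299; S(2,+2) = 13.9198
Terminal payoffs V(N, j) = max(K - S_T, 0):
  V(2,-2) = 3.252311; V(2,-1) = 1.814511; V(2,+0) = 0.000000; V(2,+1) = 0.000000; V(2,+2) = 0.000000
Backward induction: V(k, j) = exp(-r*dt) * [p_u * V(k+1, j+1) + p_m * V(k+1, j) + p_d * V(k+1, j-1)]
  V(1,-1) = exp(-r*dt) * [p_u*0.000000 + p_m*1.814511 + p_d*3.252311] = 1.633379
  V(1,+0) = exp(-r*dt) * [p_u*0.000000 + p_m*0.000000 + p_d*1.814511] = 0.250416
  V(1,+1) = exp(-r*dt) * [p_u*0.000000 + p_m*0.000000 + p_d*0.000000] = 0.000000
  V(0,+0) = exp(-r*dt) * [p_u*0.000000 + p_m*0.250416 + p_d*1.633379] = 0.388893

Answer: Price = V(0,0) = 0.3889


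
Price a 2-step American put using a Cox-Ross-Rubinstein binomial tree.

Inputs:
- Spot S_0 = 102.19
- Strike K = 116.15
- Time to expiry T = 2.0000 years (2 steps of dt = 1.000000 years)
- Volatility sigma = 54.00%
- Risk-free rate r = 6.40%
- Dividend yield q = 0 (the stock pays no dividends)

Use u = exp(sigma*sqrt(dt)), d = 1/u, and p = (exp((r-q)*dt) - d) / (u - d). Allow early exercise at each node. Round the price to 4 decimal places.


dt = T/N = 1.000000
u = exp(sigma*sqrt(dt)) = 1.716007; d = 1/u = 0.582748
p = (exp((r-q)*dt) - d) / (u - d) = 0.426508
Discount per step: exp(-r*dt) = 0.938005
Stock lattice S(k, i) with i counting down-moves:
  k=0: S(0,0) = 102.1900
  k=1: S(1,0) = 175.3587; S(1,1) = 59.5510
  k=2: S(2,0) = 300.9168; S(2,1) = 102.1900; S(2,2) = 34.7033
Terminal payoffs V(N, i) = max(K - S_T, 0):
  V(2,0) = 0.000000; V(2,1) = 13.960000; V(2,2) = 81.446733
Backward induction: V(k, i) = exp(-r*dt) * [p * V(k+1, i) + (1-p) * V(k+1, i+1)]; then take max(V_cont, immediate exercise) for American.
  V(1,0) = exp(-r*dt) * [p*0.000000 + (1-p)*13.960000] = 7.509616; exercise = 0.000000; V(1,0) = max -> 7.509616
  V(1,1) = exp(-r*dt) * [p*13.960000 + (1-p)*81.446733] = 49.398237; exercise = 56.598956; V(1,1) = max -> 56.598956
  V(0,0) = exp(-r*dt) * [p*7.509616 + (1-p)*56.598956] = 33.451085; exercise = 13.960000; V(0,0) = max -> 33.451085

Answer: Price = V(0,0) = 33.4511


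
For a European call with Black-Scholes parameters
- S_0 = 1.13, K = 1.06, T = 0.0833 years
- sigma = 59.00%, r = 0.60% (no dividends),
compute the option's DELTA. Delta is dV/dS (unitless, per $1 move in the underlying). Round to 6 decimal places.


Answer: Delta = 0.678539

Derivation:
d1 = 0.4636182376; d2 = 0.2933339753
phi(d1) = 0.3582911094; exp(-qT) = 1.0000000000; exp(-rT) = 0.9995003249
N(d1) = 0.6785393572
Delta = exp(-qT) * N(d1) = 1.0000000000 * 0.6785393572 = 0.678539


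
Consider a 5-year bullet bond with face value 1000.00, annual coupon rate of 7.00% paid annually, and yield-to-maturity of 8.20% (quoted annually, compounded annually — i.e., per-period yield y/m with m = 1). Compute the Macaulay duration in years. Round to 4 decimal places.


Answer: Macaulay duration = 4.3702 years

Derivation:
Coupon per period c = face * coupon_rate / m = 70.000000
Periods per year m = 1; per-period yield y/m = 0.082000
Number of cashflows N = 5
Cashflows (t years, CF_t, discount factor 1/(1+y/m)^(m*t), PV):
  t = 1.0000: CF_t = 70.000000, DF = 0.924214, PV = 64.695009
  t = 2.0000: CF_t = 70.000000, DF = 0.854172, PV = 59.792060
  t = 3.0000: CF_t = 70.000000, DF = 0.789438, PV = 55.260684
  t = 4.0000: CF_t = 70.000000, DF = 0.729610, PV = 51.072721
  t = 5.0000: CF_t = 1070.000000, DF = 0.674316, PV = 721.518505
Price P = sum_t PV_t = 952.338979
Macaulay numerator sum_t t * PV_t:
  t * PV_t at t = 1.0000: 64.695009
  t * PV_t at t = 2.0000: 119.584121
  t * PV_t at t = 3.0000: 165.782053
  t * PV_t at t = 4.0000: 204.290884
  t * PV_t at t = 5.0000: 3607.592523
Macaulay duration D = (sum_t t * PV_t) / P = 4161.944590 / 952.338979 = 4.370234


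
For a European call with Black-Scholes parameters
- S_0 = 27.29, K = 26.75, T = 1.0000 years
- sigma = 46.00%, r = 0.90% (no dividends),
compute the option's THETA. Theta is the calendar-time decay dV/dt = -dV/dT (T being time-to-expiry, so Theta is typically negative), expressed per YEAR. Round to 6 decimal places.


Answer: Theta = -2.502297

Derivation:
d1 = 0.2930127421; d2 = -0.1669872579
phi(d1) = 0.3821787810; exp(-qT) = 1.0000000000; exp(-rT) = 0.9910403788
Theta = -S*exp(-qT)*phi(d1)*sigma/(2*sqrt(T)) - r*K*exp(-rT)*N(d2) + q*S*exp(-qT)*N(d1)
N(d1) = 0.6152437939; N(d2) = 0.4336900374; sqrt(T) = 1.0000000000
Term 1 = -27.2900 * 1.0000000000 * 0.3821787810 * 0.4600 / (2 * 1.0000000000) = -2.3988215547
Term 2 = -0.0090 * 26.7500 * 0.9910403788 * 0.4336900374 = -0.1034753946
Term 3 = 0 (no dividend yield, q = 0)
Theta = -2.3988215547 + (-0.1034753946) + (0.0000000000) = -2.502297


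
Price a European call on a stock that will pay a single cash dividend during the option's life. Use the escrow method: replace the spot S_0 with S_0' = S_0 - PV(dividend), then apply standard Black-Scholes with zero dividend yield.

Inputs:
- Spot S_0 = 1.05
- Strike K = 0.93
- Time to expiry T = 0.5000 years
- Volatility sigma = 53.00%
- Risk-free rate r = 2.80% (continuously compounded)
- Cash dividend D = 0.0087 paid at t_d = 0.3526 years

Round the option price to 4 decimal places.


PV(D) = D * exp(-r * t_d) = 0.0087 * 0.99017578 = 0.00861453
S_0' = S_0 - PV(D) = 1.0500 - 0.00861453 = 1.04138547
d1 = (ln(S_0'/K) + (r + sigma^2/2)*T) / (sigma*sqrt(T)) = 0.52658830
d2 = d1 - sigma*sqrt(T) = 0.15182170
exp(-rT) = 0.98609754
N(d1) = 0.70076024; N(d2) = 0.56033622
C = S_0' * N(d1) - K * exp(-rT) * N(d2) = 1.04138547 * 0.70076024 - 0.9300 * 0.98609754 * 0.56033622 = 0.2159

Answer: Price = 0.2159


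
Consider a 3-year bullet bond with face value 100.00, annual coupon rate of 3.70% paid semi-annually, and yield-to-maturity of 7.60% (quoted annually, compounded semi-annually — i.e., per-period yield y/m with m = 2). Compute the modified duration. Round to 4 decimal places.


Answer: Modified duration = 2.7534

Derivation:
Coupon per period c = face * coupon_rate / m = 1.850000
Periods per year m = 2; per-period yield y/m = 0.038000
Number of cashflows N = 6
Cashflows (t years, CF_t, discount factor 1/(1+y/m)^(m*t), PV):
  t = 0.5000: CF_t = 1.850000, DF = 0.963391, PV = 1.782274
  t = 1.0000: CF_t = 1.850000, DF = 0.928122, PV = 1.717027
  t = 1.5000: CF_t = 1.850000, DF = 0.894145, PV = 1.654168
  t = 2.0000: CF_t = 1.850000, DF = 0.861411, PV = 1.593611
  t = 2.5000: CF_t = 1.850000, DF = 0.829876, PV = 1.535271
  t = 3.0000: CF_t = 101.850000, DF = 0.799495, PV = 81.428590
Price P = sum_t PV_t = 89.710940
First compute Macaulay numerator sum_t t * PV_t:
  t * PV_t at t = 0.5000: 0.891137
  t * PV_t at t = 1.0000: 1.717027
  t * PV_t at t = 1.5000: 2.481252
  t * PV_t at t = 2.0000: 3.187222
  t * PV_t at t = 2.5000: 3.838177
  t * PV_t at t = 3.0000: 244.285769
Macaulay duration D = 256.400583 / 89.710940 = 2.858075
Modified duration = D / (1 + y/m) = 2.858075 / (1 + 0.038000) = 2.753444


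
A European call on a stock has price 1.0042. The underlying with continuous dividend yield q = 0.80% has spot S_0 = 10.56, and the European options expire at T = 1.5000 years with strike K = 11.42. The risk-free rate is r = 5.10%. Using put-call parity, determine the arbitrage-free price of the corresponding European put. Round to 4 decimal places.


Put-call parity: C - P = S_0 * exp(-qT) - K * exp(-rT).
S_0 * exp(-qT) = 10.5600 * 0.98807171 = 10.43403729
K * exp(-rT) = 11.4200 * 0.92635291 = 10.57895028
P = C - S*exp(-qT) + K*exp(-rT)
P = 1.0042 - 10.43403729 + 10.57895028 = 1.1491

Answer: Put price = 1.1491


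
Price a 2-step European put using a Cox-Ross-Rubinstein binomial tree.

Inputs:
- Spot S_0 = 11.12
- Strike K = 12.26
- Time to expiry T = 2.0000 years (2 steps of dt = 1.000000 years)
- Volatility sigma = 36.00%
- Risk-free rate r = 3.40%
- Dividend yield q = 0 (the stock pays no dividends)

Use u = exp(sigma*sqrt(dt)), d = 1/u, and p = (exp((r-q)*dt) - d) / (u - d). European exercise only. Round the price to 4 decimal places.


Answer: Price = V(0,0) = 2.4082

Derivation:
dt = T/N = 1.000000
u = exp(sigma*sqrt(dt)) = 1.433329; d = 1/u = 0.697676
p = (exp((r-q)*dt) - d) / (u - d) = 0.457972
Discount per step: exp(-r*dt) = 0.966572
Stock lattice S(k, i) with i counting down-moves:
  k=0: S(0,0) = 11.1200
  k=1: S(1,0) = 15.9386; S(1,1) = 7.7582
  k=2: S(2,0) = 22.8453; S(2,1) = 11.1200; S(2,2) = 5.4127
Terminal payoffs V(N, i) = max(K - S_T, 0):
  V(2,0) = 0.000000; V(2,1) = 1.140000; V(2,2) = 6.847315
Backward induction: V(k, i) = exp(-r*dt) * [p * V(k+1, i) + (1-p) * V(k+1, i+1)].
  V(1,0) = exp(-r*dt) * [p*0.000000 + (1-p)*1.140000] = 0.597256
  V(1,1) = exp(-r*dt) * [p*1.140000 + (1-p)*6.847315] = 4.092006
  V(0,0) = exp(-r*dt) * [p*0.597256 + (1-p)*4.092006] = 2.408222


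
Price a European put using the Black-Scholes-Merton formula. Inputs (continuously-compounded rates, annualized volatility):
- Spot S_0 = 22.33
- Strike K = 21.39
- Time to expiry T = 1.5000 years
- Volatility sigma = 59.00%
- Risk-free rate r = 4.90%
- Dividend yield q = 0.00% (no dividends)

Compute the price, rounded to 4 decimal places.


Answer: Price = 4.7993

Derivation:
d1 = (ln(S/K) + (r - q + 0.5*sigma^2) * T) / (sigma * sqrt(T)) = 0.52253365
d2 = d1 - sigma * sqrt(T) = -0.20006582
exp(-rT) = 0.92913615; exp(-qT) = 1.00000000
P = K * exp(-rT) * N(-d2) - S_0 * exp(-qT) * N(-d1)
N(-d1) = 0.30064941; N(-d2) = 0.57928545
P = 21.3900 * 0.92913615 * 0.57928545 - 22.3300 * 1.00000000 * 0.30064941 = 4.7993


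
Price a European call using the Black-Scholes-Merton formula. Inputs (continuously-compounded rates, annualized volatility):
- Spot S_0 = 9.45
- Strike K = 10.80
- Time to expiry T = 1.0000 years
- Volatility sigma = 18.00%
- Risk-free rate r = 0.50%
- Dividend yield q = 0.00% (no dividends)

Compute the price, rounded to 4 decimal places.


d1 = (ln(S/K) + (r - q + 0.5*sigma^2) * T) / (sigma * sqrt(T)) = -0.62406329
d2 = d1 - sigma * sqrt(T) = -0.80406329
exp(-rT) = 0.99501248; exp(-qT) = 1.00000000
C = S_0 * exp(-qT) * N(d1) - K * exp(-rT) * N(d2)
N(d1) = 0.26629301; N(d2) = 0.21068021
C = 9.4500 * 1.00000000 * 0.26629301 - 10.8000 * 0.99501248 * 0.21068021 = 0.2525

Answer: Price = 0.2525


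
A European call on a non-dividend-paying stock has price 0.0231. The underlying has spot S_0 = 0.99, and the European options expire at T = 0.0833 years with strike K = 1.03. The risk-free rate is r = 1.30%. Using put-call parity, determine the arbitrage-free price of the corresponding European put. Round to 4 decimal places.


Answer: Put price = 0.0620

Derivation:
Put-call parity: C - P = S_0 * exp(-qT) - K * exp(-rT).
S_0 * exp(-qT) = 0.9900 * 1.00000000 = 0.99000000
K * exp(-rT) = 1.0300 * 0.99891769 = 1.02888522
P = C - S*exp(-qT) + K*exp(-rT)
P = 0.0231 - 0.99000000 + 1.02888522 = 0.0620


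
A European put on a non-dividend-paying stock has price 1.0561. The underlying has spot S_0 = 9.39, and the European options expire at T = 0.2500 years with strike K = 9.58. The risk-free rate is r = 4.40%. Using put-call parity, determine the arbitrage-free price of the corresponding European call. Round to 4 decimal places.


Put-call parity: C - P = S_0 * exp(-qT) - K * exp(-rT).
S_0 * exp(-qT) = 9.3900 * 1.00000000 = 9.39000000
K * exp(-rT) = 9.5800 * 0.98906028 = 9.47519747
C = P + S*exp(-qT) - K*exp(-rT)
C = 1.0561 + 9.39000000 - 9.47519747 = 0.9709

Answer: Call price = 0.9709


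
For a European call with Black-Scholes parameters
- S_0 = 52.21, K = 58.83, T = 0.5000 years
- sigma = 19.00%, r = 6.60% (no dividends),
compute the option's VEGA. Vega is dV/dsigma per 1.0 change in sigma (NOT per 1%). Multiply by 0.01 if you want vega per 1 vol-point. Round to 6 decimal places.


d1 = -0.5757552318; d2 = -0.7101055202
phi(d1) = 0.3380080468; exp(-qT) = 1.0000000000; exp(-rT) = 0.9675385596
Vega = S * exp(-qT) * phi(d1) * sqrt(T) = 52.2100 * 1.0000000000 * 0.3380080468 * 0.7071067812 = 12.478596

Answer: Vega = 12.478596


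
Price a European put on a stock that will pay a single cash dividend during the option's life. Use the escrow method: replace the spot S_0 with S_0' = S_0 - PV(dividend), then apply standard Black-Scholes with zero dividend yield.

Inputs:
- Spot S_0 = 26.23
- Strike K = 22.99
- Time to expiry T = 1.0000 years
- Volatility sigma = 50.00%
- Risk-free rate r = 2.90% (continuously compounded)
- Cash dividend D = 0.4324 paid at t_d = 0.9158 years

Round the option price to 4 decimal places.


Answer: Price = 3.2069

Derivation:
PV(D) = D * exp(-r * t_d) = 0.4324 * 0.97379137 = 0.42106739
S_0' = S_0 - PV(D) = 26.2300 - 0.42106739 = 25.80893261
d1 = (ln(S_0'/K) + (r + sigma^2/2)*T) / (sigma*sqrt(T)) = 0.53932264
d2 = d1 - sigma*sqrt(T) = 0.03932264
exp(-rT) = 0.97141646
N(-d1) = 0.29483213; N(-d2) = 0.48431658
P = K * exp(-rT) * N(-d2) - S_0' * N(-d1) = 22.9900 * 0.97141646 * 0.48431658 - 25.80893261 * 0.29483213 = 3.2069


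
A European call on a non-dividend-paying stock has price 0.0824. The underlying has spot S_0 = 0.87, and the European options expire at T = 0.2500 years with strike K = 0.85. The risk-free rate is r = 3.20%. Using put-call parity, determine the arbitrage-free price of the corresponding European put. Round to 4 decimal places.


Put-call parity: C - P = S_0 * exp(-qT) - K * exp(-rT).
S_0 * exp(-qT) = 0.8700 * 1.00000000 = 0.87000000
K * exp(-rT) = 0.8500 * 0.99203191 = 0.84322713
P = C - S*exp(-qT) + K*exp(-rT)
P = 0.0824 - 0.87000000 + 0.84322713 = 0.0556

Answer: Put price = 0.0556


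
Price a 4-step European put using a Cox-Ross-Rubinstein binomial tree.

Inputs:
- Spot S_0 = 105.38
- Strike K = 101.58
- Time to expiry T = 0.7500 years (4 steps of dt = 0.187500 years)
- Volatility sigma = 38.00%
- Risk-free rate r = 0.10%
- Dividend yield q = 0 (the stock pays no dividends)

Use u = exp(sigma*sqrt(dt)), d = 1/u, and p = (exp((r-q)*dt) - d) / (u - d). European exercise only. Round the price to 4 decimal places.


dt = T/N = 0.187500
u = exp(sigma*sqrt(dt)) = 1.178856; d = 1/u = 0.848280
p = (exp((r-q)*dt) - d) / (u - d) = 0.459524
Discount per step: exp(-r*dt) = 0.999813
Stock lattice S(k, i) with i counting down-moves:
  k=0: S(0,0) = 105.3800
  k=1: S(1,0) = 124.2279; S(1,1) = 89.3917
  k=2: S(2,0) = 146.4468; S(2,1) = 105.3800; S(2,2) = 75.8292
  k=3: S(3,0) = 172.6398; S(3,1) = 124.2279; S(3,2) = 89.3917; S(3,3) = 64.3244
  k=4: S(4,0) = 203.5175; S(4,1) = 146.4468; S(4,2) = 105.3800; S(4,3) = 75.8292; S(4,4) = 54.5650
Terminal payoffs V(N, i) = max(K - S_T, 0):
  V(4,0) = 0.000000; V(4,1) = 0.000000; V(4,2) = 0.000000; V(4,3) = 25.750818; V(4,4) = 47.014951
Backward induction: V(k, i) = exp(-r*dt) * [p * V(k+1, i) + (1-p) * V(k+1, i+1)].
  V(3,0) = exp(-r*dt) * [p*0.000000 + (1-p)*0.000000] = 0.000000
  V(3,1) = exp(-r*dt) * [p*0.000000 + (1-p)*0.000000] = 0.000000
  V(3,2) = exp(-r*dt) * [p*0.000000 + (1-p)*25.750818] = 13.915100
  V(3,3) = exp(-r*dt) * [p*25.750818 + (1-p)*47.014951] = 37.236597
  V(2,0) = exp(-r*dt) * [p*0.000000 + (1-p)*0.000000] = 0.000000
  V(2,1) = exp(-r*dt) * [p*0.000000 + (1-p)*13.915100] = 7.519373
  V(2,2) = exp(-r*dt) * [p*13.915100 + (1-p)*37.236597] = 26.514847
  V(1,0) = exp(-r*dt) * [p*0.000000 + (1-p)*7.519373] = 4.063282
  V(1,1) = exp(-r*dt) * [p*7.519373 + (1-p)*26.514847] = 17.782644
  V(0,0) = exp(-r*dt) * [p*4.063282 + (1-p)*17.782644] = 11.476121

Answer: Price = V(0,0) = 11.4761


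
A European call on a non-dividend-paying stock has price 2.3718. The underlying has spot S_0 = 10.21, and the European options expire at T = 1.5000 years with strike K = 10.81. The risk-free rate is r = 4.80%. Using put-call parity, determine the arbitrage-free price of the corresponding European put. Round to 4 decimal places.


Answer: Put price = 2.2208

Derivation:
Put-call parity: C - P = S_0 * exp(-qT) - K * exp(-rT).
S_0 * exp(-qT) = 10.2100 * 1.00000000 = 10.21000000
K * exp(-rT) = 10.8100 * 0.93053090 = 10.05903898
P = C - S*exp(-qT) + K*exp(-rT)
P = 2.3718 - 10.21000000 + 10.05903898 = 2.2208


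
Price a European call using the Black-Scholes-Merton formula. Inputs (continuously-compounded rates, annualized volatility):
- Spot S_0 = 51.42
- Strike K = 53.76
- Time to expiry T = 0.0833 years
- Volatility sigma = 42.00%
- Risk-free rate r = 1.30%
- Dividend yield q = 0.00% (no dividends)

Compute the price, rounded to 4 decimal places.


Answer: Price = 1.5604

Derivation:
d1 = (ln(S/K) + (r - q + 0.5*sigma^2) * T) / (sigma * sqrt(T)) = -0.29758077
d2 = d1 - sigma * sqrt(T) = -0.41880008
exp(-rT) = 0.99891769; exp(-qT) = 1.00000000
C = S_0 * exp(-qT) * N(d1) - K * exp(-rT) * N(d2)
N(d1) = 0.38301158; N(d2) = 0.33768112
C = 51.4200 * 1.00000000 * 0.38301158 - 53.7600 * 0.99891769 * 0.33768112 = 1.5604


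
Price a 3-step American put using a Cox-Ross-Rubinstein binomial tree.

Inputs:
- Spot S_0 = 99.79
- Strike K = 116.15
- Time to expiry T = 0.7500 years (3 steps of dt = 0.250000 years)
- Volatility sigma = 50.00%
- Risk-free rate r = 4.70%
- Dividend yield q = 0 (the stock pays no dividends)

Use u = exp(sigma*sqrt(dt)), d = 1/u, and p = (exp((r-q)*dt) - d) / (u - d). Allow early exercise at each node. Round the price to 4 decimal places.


Answer: Price = V(0,0) = 25.7068

Derivation:
dt = T/N = 0.250000
u = exp(sigma*sqrt(dt)) = 1.284025; d = 1/u = 0.778801
p = (exp((r-q)*dt) - d) / (u - d) = 0.461218
Discount per step: exp(-r*dt) = 0.988319
Stock lattice S(k, i) with i counting down-moves:
  k=0: S(0,0) = 99.7900
  k=1: S(1,0) = 128.1329; S(1,1) = 77.7165
  k=2: S(2,0) = 164.5259; S(2,1) = 99.7900; S(2,2) = 60.5257
  k=3: S(3,0) = 211.2554; S(3,1) = 128.1329; S(3,2) = 77.7165; S(3,3) = 47.1375
Terminal payoffs V(N, i) = max(K - S_T, 0):
  V(3,0) = 0.000000; V(3,1) = 0.000000; V(3,2) = 38.433470; V(3,3) = 69.012542
Backward induction: V(k, i) = exp(-r*dt) * [p * V(k+1, i) + (1-p) * V(k+1, i+1)]; then take max(V_cont, immediate exercise) for American.
  V(2,0) = exp(-r*dt) * [p*0.000000 + (1-p)*0.000000] = 0.000000; exercise = 0.000000; V(2,0) = max -> 0.000000
  V(2,1) = exp(-r*dt) * [p*0.000000 + (1-p)*38.433470] = 20.465389; exercise = 16.360000; V(2,1) = max -> 20.465389
  V(2,2) = exp(-r*dt) * [p*38.433470 + (1-p)*69.012542] = 54.267530; exercise = 55.624305; V(2,2) = max -> 55.624305
  V(1,0) = exp(-r*dt) * [p*0.000000 + (1-p)*20.465389] = 10.897588; exercise = 0.000000; V(1,0) = max -> 10.897588
  V(1,1) = exp(-r*dt) * [p*20.465389 + (1-p)*55.624305] = 38.948054; exercise = 38.433470; V(1,1) = max -> 38.948054
  V(0,0) = exp(-r*dt) * [p*10.897588 + (1-p)*38.948054] = 25.706847; exercise = 16.360000; V(0,0) = max -> 25.706847


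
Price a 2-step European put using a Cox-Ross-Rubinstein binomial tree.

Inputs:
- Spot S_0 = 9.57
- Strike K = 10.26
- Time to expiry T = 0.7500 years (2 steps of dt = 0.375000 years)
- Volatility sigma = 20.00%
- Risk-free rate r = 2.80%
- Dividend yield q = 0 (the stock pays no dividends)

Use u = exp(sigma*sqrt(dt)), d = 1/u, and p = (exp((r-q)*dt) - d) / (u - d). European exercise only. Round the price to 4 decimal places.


Answer: Price = V(0,0) = 0.9823

Derivation:
dt = T/N = 0.375000
u = exp(sigma*sqrt(dt)) = 1.130290; d = 1/u = 0.884728
p = (exp((r-q)*dt) - d) / (u - d) = 0.512404
Discount per step: exp(-r*dt) = 0.989555
Stock lattice S(k, i) with i counting down-moves:
  k=0: S(0,0) = 9.5700
  k=1: S(1,0) = 10.8169; S(1,1) = 8.4669
  k=2: S(2,0) = 12.2262; S(2,1) = 9.5700; S(2,2) = 7.4909
Terminal payoffs V(N, i) = max(K - S_T, 0):
  V(2,0) = 0.000000; V(2,1) = 0.690000; V(2,2) = 2.769135
Backward induction: V(k, i) = exp(-r*dt) * [p * V(k+1, i) + (1-p) * V(k+1, i+1)].
  V(1,0) = exp(-r*dt) * [p*0.000000 + (1-p)*0.690000] = 0.332927
  V(1,1) = exp(-r*dt) * [p*0.690000 + (1-p)*2.769135] = 1.685982
  V(0,0) = exp(-r*dt) * [p*0.332927 + (1-p)*1.685982] = 0.982303


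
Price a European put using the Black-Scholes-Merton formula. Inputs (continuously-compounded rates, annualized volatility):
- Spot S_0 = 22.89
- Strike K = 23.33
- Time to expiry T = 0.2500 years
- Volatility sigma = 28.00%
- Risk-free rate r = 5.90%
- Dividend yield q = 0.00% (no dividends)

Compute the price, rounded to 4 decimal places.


Answer: Price = 1.3300

Derivation:
d1 = (ln(S/K) + (r - q + 0.5*sigma^2) * T) / (sigma * sqrt(T)) = 0.03935749
d2 = d1 - sigma * sqrt(T) = -0.10064251
exp(-rT) = 0.98535825; exp(-qT) = 1.00000000
P = K * exp(-rT) * N(-d2) - S_0 * exp(-qT) * N(-d1)
N(-d1) = 0.48430269; N(-d2) = 0.54008288
P = 23.3300 * 0.98535825 * 0.54008288 - 22.8900 * 1.00000000 * 0.48430269 = 1.3300


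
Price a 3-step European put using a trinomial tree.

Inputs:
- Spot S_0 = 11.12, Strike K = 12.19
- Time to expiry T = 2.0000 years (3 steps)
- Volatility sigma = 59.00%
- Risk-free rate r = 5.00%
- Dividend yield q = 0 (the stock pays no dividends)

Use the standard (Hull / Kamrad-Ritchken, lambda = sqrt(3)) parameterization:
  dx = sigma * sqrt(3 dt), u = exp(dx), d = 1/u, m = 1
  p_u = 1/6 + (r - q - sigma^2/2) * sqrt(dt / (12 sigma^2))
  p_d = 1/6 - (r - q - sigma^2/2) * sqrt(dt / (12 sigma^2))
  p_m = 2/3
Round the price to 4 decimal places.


dt = T/N = 0.666667; dx = sigma*sqrt(3*dt) = 0.834386
u = exp(dx) = 2.303399; d = 1/u = 0.434141
p_u = 0.117109, p_m = 0.666667, p_d = 0.216224
Discount per step: exp(-r*dt) = 0.967216
Stock lattice S(k, j) with j the centered position index:
  k=0: S(0,+0) = 11.1200
  k=1: S(1,-1) = 4.8276; S(1,+0) = 11.1200; S(1,+1) = 25.6138
  k=2: S(2,-2) = 2.0959; S(2,-1) = 4.8276; S(2,+0) = 11.1200; S(2,+1) = 25.6138; S(2,+2) = 58.9988
  k=3: S(3,-3) = 0.9099; S(3,-2) = 2.0959; S(3,-1) = 4.8276; S(3,+0) = 11.1200; S(3,+1) = 25.6138; S(3,+2) = 58.9988; S(3,+3) = 135.8978
Terminal payoffs V(N, j) = max(K - S_T, 0):
  V(3,-3) = 11.280093; V(3,-2) = 10.094120; V(3,-1) = 7.362353; V(3,+0) = 1.070000; V(3,+1) = 0.000000; V(3,+2) = 0.000000; V(3,+3) = 0.000000
Backward induction: V(k, j) = exp(-r*dt) * [p_u * V(k+1, j+1) + p_m * V(k+1, j) + p_d * V(k+1, j-1)]
  V(2,-2) = exp(-r*dt) * [p_u*7.362353 + p_m*10.094120 + p_d*11.280093] = 9.701797
  V(2,-1) = exp(-r*dt) * [p_u*1.070000 + p_m*7.362353 + p_d*10.094120] = 6.979561
  V(2,+0) = exp(-r*dt) * [p_u*0.000000 + p_m*1.070000 + p_d*7.362353] = 2.229676
  V(2,+1) = exp(-r*dt) * [p_u*0.000000 + p_m*0.000000 + p_d*1.070000] = 0.223775
  V(2,+2) = exp(-r*dt) * [p_u*0.000000 + p_m*0.000000 + p_d*0.000000] = 0.000000
  V(1,-1) = exp(-r*dt) * [p_u*2.229676 + p_m*6.979561 + p_d*9.701797] = 6.782040
  V(1,+0) = exp(-r*dt) * [p_u*0.223775 + p_m*2.229676 + p_d*6.979561] = 2.922739
  V(1,+1) = exp(-r*dt) * [p_u*0.000000 + p_m*0.223775 + p_d*2.229676] = 0.610597
  V(0,+0) = exp(-r*dt) * [p_u*0.610597 + p_m*2.922739 + p_d*6.782040] = 3.372141

Answer: Price = V(0,0) = 3.3721


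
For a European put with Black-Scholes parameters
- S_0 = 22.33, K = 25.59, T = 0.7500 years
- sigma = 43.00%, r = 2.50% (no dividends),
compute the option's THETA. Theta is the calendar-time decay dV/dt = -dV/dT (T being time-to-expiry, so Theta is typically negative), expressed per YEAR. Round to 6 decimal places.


Answer: Theta = -1.758626

Derivation:
d1 = -0.1293884498; d2 = -0.5017793734
phi(d1) = 0.3956167978; exp(-qT) = 1.0000000000; exp(-rT) = 0.9814246877
Theta = -S*exp(-qT)*phi(d1)*sigma/(2*sqrt(T)) + r*K*exp(-rT)*N(-d2) - q*S*exp(-qT)*N(-d1)
N(-d1) = 0.5514748567; N(-d2) = 0.6920886380; sqrt(T) = 0.8660254038
Term 1 = -22.3300 * 1.0000000000 * 0.3956167978 * 0.4300 / (2 * 0.8660254038) = -2.1931648391
Term 2 = 0.0250 * 25.5900 * 0.9814246877 * 0.6920886380 = 0.4345392320
Term 3 = 0 (no dividend yield, q = 0)
Theta = -2.1931648391 + (0.4345392320) + (0.0000000000) = -1.758626


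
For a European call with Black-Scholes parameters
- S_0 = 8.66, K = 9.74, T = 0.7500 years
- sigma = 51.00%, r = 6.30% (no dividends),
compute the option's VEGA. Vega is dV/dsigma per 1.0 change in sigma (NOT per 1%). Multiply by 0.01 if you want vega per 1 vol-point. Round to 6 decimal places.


Answer: Vega = 2.986286

Derivation:
d1 = 0.0617223775; d2 = -0.3799505784
phi(d1) = 0.3981830881; exp(-qT) = 1.0000000000; exp(-rT) = 0.9538489056
Vega = S * exp(-qT) * phi(d1) * sqrt(T) = 8.6600 * 1.0000000000 * 0.3981830881 * 0.8660254038 = 2.986286


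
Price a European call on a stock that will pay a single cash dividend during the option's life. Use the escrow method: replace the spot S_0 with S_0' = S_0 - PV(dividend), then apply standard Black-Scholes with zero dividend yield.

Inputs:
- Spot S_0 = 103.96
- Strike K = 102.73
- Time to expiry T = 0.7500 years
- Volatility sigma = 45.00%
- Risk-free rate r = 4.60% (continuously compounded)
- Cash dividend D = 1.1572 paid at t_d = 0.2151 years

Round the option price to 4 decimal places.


Answer: Price = 17.4558

Derivation:
PV(D) = D * exp(-r * t_d) = 1.1572 * 0.99015419 = 1.14580643
S_0' = S_0 - PV(D) = 103.9600 - 1.14580643 = 102.81419357
d1 = (ln(S_0'/K) + (r + sigma^2/2)*T) / (sigma*sqrt(T)) = 0.28548489
d2 = d1 - sigma*sqrt(T) = -0.10422654
exp(-rT) = 0.96608834
N(d1) = 0.61236366; N(d2) = 0.45849479
C = S_0' * N(d1) - K * exp(-rT) * N(d2) = 102.81419357 * 0.61236366 - 102.7300 * 0.96608834 * 0.45849479 = 17.4558


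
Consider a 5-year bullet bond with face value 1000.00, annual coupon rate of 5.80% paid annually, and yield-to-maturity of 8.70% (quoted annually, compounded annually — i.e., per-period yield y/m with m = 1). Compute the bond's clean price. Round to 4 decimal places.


Answer: Price = 886.3166

Derivation:
Coupon per period c = face * coupon_rate / m = 58.000000
Periods per year m = 1; per-period yield y/m = 0.087000
Number of cashflows N = 5
Cashflows (t years, CF_t, discount factor 1/(1+y/m)^(m*t), PV):
  t = 1.0000: CF_t = 58.000000, DF = 0.919963, PV = 53.357866
  t = 2.0000: CF_t = 58.000000, DF = 0.846332, PV = 49.087273
  t = 3.0000: CF_t = 58.000000, DF = 0.778595, PV = 45.158485
  t = 4.0000: CF_t = 58.000000, DF = 0.716278, PV = 41.544144
  t = 5.0000: CF_t = 1058.000000, DF = 0.658950, PV = 697.168807
Price P = sum_t PV_t = 886.316574


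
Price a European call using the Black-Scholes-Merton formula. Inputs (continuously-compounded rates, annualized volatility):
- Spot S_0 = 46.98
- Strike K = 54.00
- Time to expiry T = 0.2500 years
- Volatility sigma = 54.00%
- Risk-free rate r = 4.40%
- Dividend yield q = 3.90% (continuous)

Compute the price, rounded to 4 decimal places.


d1 = (ln(S/K) + (r - q + 0.5*sigma^2) * T) / (sigma * sqrt(T)) = -0.37615580
d2 = d1 - sigma * sqrt(T) = -0.64615580
exp(-rT) = 0.98906028; exp(-qT) = 0.99029738
C = S_0 * exp(-qT) * N(d1) - K * exp(-rT) * N(d2)
N(d1) = 0.35340053; N(d2) = 0.25908923
C = 46.9800 * 0.99029738 * 0.35340053 - 54.0000 * 0.98906028 * 0.25908923 = 2.6039

Answer: Price = 2.6039


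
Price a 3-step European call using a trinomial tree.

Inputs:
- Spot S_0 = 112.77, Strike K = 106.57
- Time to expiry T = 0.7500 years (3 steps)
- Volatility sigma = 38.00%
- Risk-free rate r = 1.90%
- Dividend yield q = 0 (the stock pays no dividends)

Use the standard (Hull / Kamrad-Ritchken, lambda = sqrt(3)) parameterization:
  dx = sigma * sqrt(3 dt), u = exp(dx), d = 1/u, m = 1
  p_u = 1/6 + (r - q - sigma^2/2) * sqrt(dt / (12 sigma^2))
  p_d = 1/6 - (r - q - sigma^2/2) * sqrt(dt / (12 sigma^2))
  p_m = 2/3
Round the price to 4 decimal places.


dt = T/N = 0.250000; dx = sigma*sqrt(3*dt) = 0.329090
u = exp(dx) = 1.389702; d = 1/u = 0.719579
p_u = 0.146459, p_m = 0.666667, p_d = 0.186874
Discount per step: exp(-r*dt) = 0.995261
Stock lattice S(k, j) with j the centered position index:
  k=0: S(0,+0) = 112.7700
  k=1: S(1,-1) = 81.1469; S(1,+0) = 112.7700; S(1,+1) = 156.7167
  k=2: S(2,-2) = 58.3915; S(2,-1) = 81.1469; S(2,+0) = 112.7700; S(2,+1) = 156.7167; S(2,+2) = 217.7896
  k=3: S(3,-3) = 42.0173; S(3,-2) = 58.3915; S(3,-1) = 81.1469; S(3,+0) = 112.7700; S(3,+1) = 156.7167; S(3,+2) = 217.7896; S(3,+3) = 302.6628
Terminal payoffs V(N, j) = max(S_T - K, 0):
  V(3,-3) = 0.000000; V(3,-2) = 0.000000; V(3,-1) = 0.000000; V(3,+0) = 6.200000; V(3,+1) = 50.146744; V(3,+2) = 111.219642; V(3,+3) = 196.092798
Backward induction: V(k, j) = exp(-r*dt) * [p_u * V(k+1, j+1) + p_m * V(k+1, j) + p_d * V(k+1, j-1)]
  V(2,-2) = exp(-r*dt) * [p_u*0.000000 + p_m*0.000000 + p_d*0.000000] = 0.000000
  V(2,-1) = exp(-r*dt) * [p_u*6.200000 + p_m*0.000000 + p_d*0.000000] = 0.903745
  V(2,+0) = exp(-r*dt) * [p_u*50.146744 + p_m*6.200000 + p_d*0.000000] = 11.423406
  V(2,+1) = exp(-r*dt) * [p_u*111.219642 + p_m*50.146744 + p_d*6.200000] = 50.637842
  V(2,+2) = exp(-r*dt) * [p_u*196.092798 + p_m*111.219642 + p_d*50.146744] = 111.705320
  V(1,-1) = exp(-r*dt) * [p_u*11.423406 + p_m*0.903745 + p_d*0.000000] = 2.264779
  V(1,+0) = exp(-r*dt) * [p_u*50.637842 + p_m*11.423406 + p_d*0.903745] = 15.128846
  V(1,+1) = exp(-r*dt) * [p_u*111.705320 + p_m*50.637842 + p_d*11.423406] = 52.005977
  V(0,+0) = exp(-r*dt) * [p_u*52.005977 + p_m*15.128846 + p_d*2.264779] = 18.039996

Answer: Price = V(0,0) = 18.0400


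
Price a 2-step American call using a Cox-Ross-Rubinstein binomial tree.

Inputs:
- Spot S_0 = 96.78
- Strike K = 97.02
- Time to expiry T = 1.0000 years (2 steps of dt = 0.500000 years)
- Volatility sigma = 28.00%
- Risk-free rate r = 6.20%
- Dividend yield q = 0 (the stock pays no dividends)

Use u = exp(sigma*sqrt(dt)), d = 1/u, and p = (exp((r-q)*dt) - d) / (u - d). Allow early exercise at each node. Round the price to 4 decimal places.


dt = T/N = 0.500000
u = exp(sigma*sqrt(dt)) = 1.218950; d = 1/u = 0.820378
p = (exp((r-q)*dt) - d) / (u - d) = 0.529659
Discount per step: exp(-r*dt) = 0.969476
Stock lattice S(k, i) with i counting down-moves:
  k=0: S(0,0) = 96.7800
  k=1: S(1,0) = 117.9700; S(1,1) = 79.3962
  k=2: S(2,0) = 143.7995; S(2,1) = 96.7800; S(2,2) = 65.1349
Terminal payoffs V(N, i) = max(S_T - K, 0):
  V(2,0) = 46.779527; V(2,1) = 0.000000; V(2,2) = 0.000000
Backward induction: V(k, i) = exp(-r*dt) * [p * V(k+1, i) + (1-p) * V(k+1, i+1)]; then take max(V_cont, immediate exercise) for American.
  V(1,0) = exp(-r*dt) * [p*46.779527 + (1-p)*0.000000] = 24.020905; exercise = 20.949989; V(1,0) = max -> 24.020905
  V(1,1) = exp(-r*dt) * [p*0.000000 + (1-p)*0.000000] = 0.000000; exercise = 0.000000; V(1,1) = max -> 0.000000
  V(0,0) = exp(-r*dt) * [p*24.020905 + (1-p)*0.000000] = 12.334538; exercise = 0.000000; V(0,0) = max -> 12.334538

Answer: Price = V(0,0) = 12.3345


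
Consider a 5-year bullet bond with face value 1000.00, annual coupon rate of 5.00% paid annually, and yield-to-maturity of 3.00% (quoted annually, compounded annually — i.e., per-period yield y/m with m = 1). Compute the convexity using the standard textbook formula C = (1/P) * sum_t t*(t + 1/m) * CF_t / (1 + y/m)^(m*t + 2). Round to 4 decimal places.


Coupon per period c = face * coupon_rate / m = 50.000000
Periods per year m = 1; per-period yield y/m = 0.030000
Number of cashflows N = 5
Cashflows (t years, CF_t, discount factor 1/(1+y/m)^(m*t), PV):
  t = 1.0000: CF_t = 50.000000, DF = 0.970874, PV = 48.543689
  t = 2.0000: CF_t = 50.000000, DF = 0.942596, PV = 47.129795
  t = 3.0000: CF_t = 50.000000, DF = 0.915142, PV = 45.757083
  t = 4.0000: CF_t = 50.000000, DF = 0.888487, PV = 44.424352
  t = 5.0000: CF_t = 1050.000000, DF = 0.862609, PV = 905.739224
Price P = sum_t PV_t = 1091.594144
Convexity numerator sum_t t*(t + 1/m) * CF_t / (1+y/m)^(m*t + 2):
  t = 1.0000: term = 91.514166
  t = 2.0000: term = 266.546114
  t = 3.0000: term = 517.565271
  t = 4.0000: term = 837.484257
  t = 5.0000: term = 25612.382607
Convexity = (1/P) * sum = 27325.492415 / 1091.594144 = 25.032648

Answer: Convexity = 25.0326


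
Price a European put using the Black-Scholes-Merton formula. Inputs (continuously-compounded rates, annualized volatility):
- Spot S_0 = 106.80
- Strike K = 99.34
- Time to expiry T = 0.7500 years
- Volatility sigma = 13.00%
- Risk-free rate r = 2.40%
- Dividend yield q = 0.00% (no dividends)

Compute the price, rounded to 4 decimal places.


d1 = (ln(S/K) + (r - q + 0.5*sigma^2) * T) / (sigma * sqrt(T)) = 0.85933806
d2 = d1 - sigma * sqrt(T) = 0.74675476
exp(-rT) = 0.98216103; exp(-qT) = 1.00000000
P = K * exp(-rT) * N(-d2) - S_0 * exp(-qT) * N(-d1)
N(-d1) = 0.19507702; N(-d2) = 0.22760580
P = 99.3400 * 0.98216103 * 0.22760580 - 106.8000 * 1.00000000 * 0.19507702 = 1.3728

Answer: Price = 1.3728


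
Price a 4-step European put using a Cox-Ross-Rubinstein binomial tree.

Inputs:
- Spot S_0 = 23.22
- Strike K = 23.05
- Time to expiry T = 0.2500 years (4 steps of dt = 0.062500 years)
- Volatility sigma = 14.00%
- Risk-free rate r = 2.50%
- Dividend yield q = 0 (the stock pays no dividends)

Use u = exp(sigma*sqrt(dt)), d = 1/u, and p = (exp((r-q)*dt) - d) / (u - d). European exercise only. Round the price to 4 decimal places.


dt = T/N = 0.062500
u = exp(sigma*sqrt(dt)) = 1.035620; d = 1/u = 0.965605
p = (exp((r-q)*dt) - d) / (u - d) = 0.513585
Discount per step: exp(-r*dt) = 0.998439
Stock lattice S(k, i) with i counting down-moves:
  k=0: S(0,0) = 23.2200
  k=1: S(1,0) = 24.0471; S(1,1) = 22.4214
  k=2: S(2,0) = 24.9036; S(2,1) = 23.2200; S(2,2) = 21.6502
  k=3: S(3,0) = 25.7907; S(3,1) = 24.0471; S(3,2) = 22.4214; S(3,3) = 20.9055
  k=4: S(4,0) = 26.7094; S(4,1) = 24.9036; S(4,2) = 23.2200; S(4,3) = 21.6502; S(4,4) = 20.1865
Terminal payoffs V(N, i) = max(K - S_T, 0):
  V(4,0) = 0.000000; V(4,1) = 0.000000; V(4,2) = 0.000000; V(4,3) = 1.399816; V(4,4) = 2.863502
Backward induction: V(k, i) = exp(-r*dt) * [p * V(k+1, i) + (1-p) * V(k+1, i+1)].
  V(3,0) = exp(-r*dt) * [p*0.000000 + (1-p)*0.000000] = 0.000000
  V(3,1) = exp(-r*dt) * [p*0.000000 + (1-p)*0.000000] = 0.000000
  V(3,2) = exp(-r*dt) * [p*0.000000 + (1-p)*1.399816] = 0.679828
  V(3,3) = exp(-r*dt) * [p*1.399816 + (1-p)*2.863502] = 2.108477
  V(2,0) = exp(-r*dt) * [p*0.000000 + (1-p)*0.000000] = 0.000000
  V(2,1) = exp(-r*dt) * [p*0.000000 + (1-p)*0.679828] = 0.330162
  V(2,2) = exp(-r*dt) * [p*0.679828 + (1-p)*2.108477] = 1.372598
  V(1,0) = exp(-r*dt) * [p*0.000000 + (1-p)*0.330162] = 0.160345
  V(1,1) = exp(-r*dt) * [p*0.330162 + (1-p)*1.372598] = 0.835911
  V(0,0) = exp(-r*dt) * [p*0.160345 + (1-p)*0.835911] = 0.488187

Answer: Price = V(0,0) = 0.4882
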